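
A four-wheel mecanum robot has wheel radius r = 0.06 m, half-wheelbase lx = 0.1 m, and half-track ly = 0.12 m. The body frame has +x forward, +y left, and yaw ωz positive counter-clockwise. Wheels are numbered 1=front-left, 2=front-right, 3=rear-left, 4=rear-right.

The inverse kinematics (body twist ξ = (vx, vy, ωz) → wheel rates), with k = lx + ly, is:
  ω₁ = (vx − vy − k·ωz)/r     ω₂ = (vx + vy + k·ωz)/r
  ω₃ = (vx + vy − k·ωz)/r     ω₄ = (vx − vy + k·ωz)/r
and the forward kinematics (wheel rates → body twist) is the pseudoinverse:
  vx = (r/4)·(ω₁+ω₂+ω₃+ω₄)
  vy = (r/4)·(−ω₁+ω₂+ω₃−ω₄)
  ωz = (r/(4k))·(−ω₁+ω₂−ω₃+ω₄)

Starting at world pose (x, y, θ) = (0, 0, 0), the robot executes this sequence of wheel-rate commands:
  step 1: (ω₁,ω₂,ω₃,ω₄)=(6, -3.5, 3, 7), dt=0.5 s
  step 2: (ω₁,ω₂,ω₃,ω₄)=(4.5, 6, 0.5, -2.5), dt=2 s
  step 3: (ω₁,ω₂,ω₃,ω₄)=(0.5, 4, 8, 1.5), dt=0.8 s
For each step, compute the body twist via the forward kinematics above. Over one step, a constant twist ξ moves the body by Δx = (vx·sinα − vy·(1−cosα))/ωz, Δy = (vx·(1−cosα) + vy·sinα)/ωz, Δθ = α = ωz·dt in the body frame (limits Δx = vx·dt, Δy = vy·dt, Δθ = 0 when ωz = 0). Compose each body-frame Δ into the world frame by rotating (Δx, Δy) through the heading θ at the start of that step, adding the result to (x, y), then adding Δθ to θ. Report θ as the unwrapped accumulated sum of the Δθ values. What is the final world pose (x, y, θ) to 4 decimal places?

(0.5702, -0.0229, -0.5557)

step 1: ξ=(vx,vy,ωz)=(0.1875, -0.2025, -0.3750), dt=0.5 → body Δ=(0.0837, -0.1094, -0.1875) → world pose (0.0837, -0.1094, -0.1875)
step 2: ξ=(vx,vy,ωz)=(0.1275, 0.0675, -0.1023), dt=2.0 → body Δ=(0.2670, 0.1081, -0.2045) → world pose (0.3662, -0.0530, -0.3920)
step 3: ξ=(vx,vy,ωz)=(0.2100, 0.1500, -0.2045), dt=0.8 → body Δ=(0.1770, 0.1058, -0.1636) → world pose (0.5702, -0.0229, -0.5557)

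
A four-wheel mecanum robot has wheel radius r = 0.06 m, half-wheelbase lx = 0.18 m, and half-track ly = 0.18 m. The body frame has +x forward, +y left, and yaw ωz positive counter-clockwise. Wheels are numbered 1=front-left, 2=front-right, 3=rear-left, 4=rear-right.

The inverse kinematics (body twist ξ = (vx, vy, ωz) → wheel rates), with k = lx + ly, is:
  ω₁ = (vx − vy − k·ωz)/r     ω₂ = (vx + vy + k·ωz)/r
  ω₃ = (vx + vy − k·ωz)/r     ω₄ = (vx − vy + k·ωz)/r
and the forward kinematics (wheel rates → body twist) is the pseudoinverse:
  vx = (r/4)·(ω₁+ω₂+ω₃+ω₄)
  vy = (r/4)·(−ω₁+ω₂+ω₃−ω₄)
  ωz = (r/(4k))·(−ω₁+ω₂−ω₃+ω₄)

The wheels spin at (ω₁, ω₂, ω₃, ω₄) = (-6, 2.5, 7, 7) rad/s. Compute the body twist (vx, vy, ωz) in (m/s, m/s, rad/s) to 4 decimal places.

(0.1575, 0.1275, 0.3542)

k = lx + ly = 0.18 + 0.18 = 0.3600
ω₁+ω₂+ω₃+ω₄ = 10.5000  →  vx = (0.06/4)·10.5000 = 0.1575
−ω₁+ω₂+ω₃−ω₄ = 8.5000  →  vy = (0.06/4)·8.5000 = 0.1275
−ω₁+ω₂−ω₃+ω₄ = 8.5000  →  ωz = (0.06/1.4400)·8.5000 = 0.3542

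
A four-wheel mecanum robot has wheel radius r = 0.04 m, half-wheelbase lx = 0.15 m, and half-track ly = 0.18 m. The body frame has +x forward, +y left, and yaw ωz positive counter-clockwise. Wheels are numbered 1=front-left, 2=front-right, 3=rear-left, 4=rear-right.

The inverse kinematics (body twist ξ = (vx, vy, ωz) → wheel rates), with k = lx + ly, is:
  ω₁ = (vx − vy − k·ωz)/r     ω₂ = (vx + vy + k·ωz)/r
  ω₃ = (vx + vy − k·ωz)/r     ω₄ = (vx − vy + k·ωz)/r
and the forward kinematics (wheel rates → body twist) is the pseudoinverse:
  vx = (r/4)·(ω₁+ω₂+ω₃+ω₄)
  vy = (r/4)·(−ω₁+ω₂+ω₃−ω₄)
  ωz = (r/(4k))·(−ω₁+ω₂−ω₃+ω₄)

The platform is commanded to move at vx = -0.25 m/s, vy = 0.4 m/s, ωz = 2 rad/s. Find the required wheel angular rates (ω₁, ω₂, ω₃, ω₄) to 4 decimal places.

k = lx + ly = 0.15 + 0.18 = 0.3300;  k·ωz = 0.3300·2 = 0.6600
ω₁ (FL) = (vx − vy − k·ωz)/r = -1.3100/0.04 = -32.7500
ω₂ (FR) = (vx + vy + k·ωz)/r = 0.8100/0.04 = 20.2500
ω₃ (RL) = (vx + vy − k·ωz)/r = -0.5100/0.04 = -12.7500
ω₄ (RR) = (vx − vy + k·ωz)/r = 0.0100/0.04 = 0.2500

(-32.7500, 20.2500, -12.7500, 0.2500)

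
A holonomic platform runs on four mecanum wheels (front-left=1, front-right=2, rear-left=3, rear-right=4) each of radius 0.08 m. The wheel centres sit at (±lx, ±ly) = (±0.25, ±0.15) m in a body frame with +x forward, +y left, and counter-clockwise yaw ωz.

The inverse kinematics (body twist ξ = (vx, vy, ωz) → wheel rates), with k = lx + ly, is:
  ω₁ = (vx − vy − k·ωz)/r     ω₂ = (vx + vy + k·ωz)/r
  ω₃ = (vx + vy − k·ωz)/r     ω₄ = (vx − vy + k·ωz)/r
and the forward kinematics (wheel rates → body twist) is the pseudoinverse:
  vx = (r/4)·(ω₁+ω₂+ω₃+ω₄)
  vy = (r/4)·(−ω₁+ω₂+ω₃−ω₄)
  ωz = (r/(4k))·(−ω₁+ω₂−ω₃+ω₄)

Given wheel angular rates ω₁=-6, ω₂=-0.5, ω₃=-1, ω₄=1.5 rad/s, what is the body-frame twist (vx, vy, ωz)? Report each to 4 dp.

(-0.1200, 0.0600, 0.4000)

k = lx + ly = 0.25 + 0.15 = 0.4000
ω₁+ω₂+ω₃+ω₄ = -6.0000  →  vx = (0.08/4)·-6.0000 = -0.1200
−ω₁+ω₂+ω₃−ω₄ = 3.0000  →  vy = (0.08/4)·3.0000 = 0.0600
−ω₁+ω₂−ω₃+ω₄ = 8.0000  →  ωz = (0.08/1.6000)·8.0000 = 0.4000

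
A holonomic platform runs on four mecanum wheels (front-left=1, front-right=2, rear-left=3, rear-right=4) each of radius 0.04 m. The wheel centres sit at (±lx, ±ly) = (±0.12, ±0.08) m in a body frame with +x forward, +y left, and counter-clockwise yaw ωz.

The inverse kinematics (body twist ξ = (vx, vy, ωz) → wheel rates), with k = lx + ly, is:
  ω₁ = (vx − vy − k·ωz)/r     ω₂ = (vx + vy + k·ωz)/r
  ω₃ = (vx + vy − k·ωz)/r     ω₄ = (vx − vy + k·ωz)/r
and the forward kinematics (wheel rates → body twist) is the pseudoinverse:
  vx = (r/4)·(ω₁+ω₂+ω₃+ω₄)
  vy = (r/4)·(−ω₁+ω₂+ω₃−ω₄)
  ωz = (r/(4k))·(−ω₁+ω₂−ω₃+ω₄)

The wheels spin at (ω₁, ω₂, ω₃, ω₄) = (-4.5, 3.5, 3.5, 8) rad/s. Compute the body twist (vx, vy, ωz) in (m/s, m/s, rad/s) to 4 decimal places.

(0.1050, 0.0350, 0.6250)

k = lx + ly = 0.12 + 0.08 = 0.2000
ω₁+ω₂+ω₃+ω₄ = 10.5000  →  vx = (0.04/4)·10.5000 = 0.1050
−ω₁+ω₂+ω₃−ω₄ = 3.5000  →  vy = (0.04/4)·3.5000 = 0.0350
−ω₁+ω₂−ω₃+ω₄ = 12.5000  →  ωz = (0.04/0.8000)·12.5000 = 0.6250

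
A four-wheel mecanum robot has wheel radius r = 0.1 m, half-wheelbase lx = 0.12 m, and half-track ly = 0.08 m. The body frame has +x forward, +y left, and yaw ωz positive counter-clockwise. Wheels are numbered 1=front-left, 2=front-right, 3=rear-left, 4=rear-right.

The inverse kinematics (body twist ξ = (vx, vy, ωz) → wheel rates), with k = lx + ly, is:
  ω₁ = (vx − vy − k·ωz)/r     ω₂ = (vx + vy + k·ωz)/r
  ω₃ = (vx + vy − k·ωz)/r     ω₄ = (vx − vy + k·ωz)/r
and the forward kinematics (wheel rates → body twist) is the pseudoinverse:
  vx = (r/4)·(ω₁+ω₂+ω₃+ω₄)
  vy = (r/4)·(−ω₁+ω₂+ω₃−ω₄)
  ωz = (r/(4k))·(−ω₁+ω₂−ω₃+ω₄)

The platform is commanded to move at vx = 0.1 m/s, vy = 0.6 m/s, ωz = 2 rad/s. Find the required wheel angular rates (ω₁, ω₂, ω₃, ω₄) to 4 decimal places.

(-9.0000, 11.0000, 3.0000, -1.0000)

k = lx + ly = 0.12 + 0.08 = 0.2000;  k·ωz = 0.2000·2 = 0.4000
ω₁ (FL) = (vx − vy − k·ωz)/r = -0.9000/0.1 = -9.0000
ω₂ (FR) = (vx + vy + k·ωz)/r = 1.1000/0.1 = 11.0000
ω₃ (RL) = (vx + vy − k·ωz)/r = 0.3000/0.1 = 3.0000
ω₄ (RR) = (vx − vy + k·ωz)/r = -0.1000/0.1 = -1.0000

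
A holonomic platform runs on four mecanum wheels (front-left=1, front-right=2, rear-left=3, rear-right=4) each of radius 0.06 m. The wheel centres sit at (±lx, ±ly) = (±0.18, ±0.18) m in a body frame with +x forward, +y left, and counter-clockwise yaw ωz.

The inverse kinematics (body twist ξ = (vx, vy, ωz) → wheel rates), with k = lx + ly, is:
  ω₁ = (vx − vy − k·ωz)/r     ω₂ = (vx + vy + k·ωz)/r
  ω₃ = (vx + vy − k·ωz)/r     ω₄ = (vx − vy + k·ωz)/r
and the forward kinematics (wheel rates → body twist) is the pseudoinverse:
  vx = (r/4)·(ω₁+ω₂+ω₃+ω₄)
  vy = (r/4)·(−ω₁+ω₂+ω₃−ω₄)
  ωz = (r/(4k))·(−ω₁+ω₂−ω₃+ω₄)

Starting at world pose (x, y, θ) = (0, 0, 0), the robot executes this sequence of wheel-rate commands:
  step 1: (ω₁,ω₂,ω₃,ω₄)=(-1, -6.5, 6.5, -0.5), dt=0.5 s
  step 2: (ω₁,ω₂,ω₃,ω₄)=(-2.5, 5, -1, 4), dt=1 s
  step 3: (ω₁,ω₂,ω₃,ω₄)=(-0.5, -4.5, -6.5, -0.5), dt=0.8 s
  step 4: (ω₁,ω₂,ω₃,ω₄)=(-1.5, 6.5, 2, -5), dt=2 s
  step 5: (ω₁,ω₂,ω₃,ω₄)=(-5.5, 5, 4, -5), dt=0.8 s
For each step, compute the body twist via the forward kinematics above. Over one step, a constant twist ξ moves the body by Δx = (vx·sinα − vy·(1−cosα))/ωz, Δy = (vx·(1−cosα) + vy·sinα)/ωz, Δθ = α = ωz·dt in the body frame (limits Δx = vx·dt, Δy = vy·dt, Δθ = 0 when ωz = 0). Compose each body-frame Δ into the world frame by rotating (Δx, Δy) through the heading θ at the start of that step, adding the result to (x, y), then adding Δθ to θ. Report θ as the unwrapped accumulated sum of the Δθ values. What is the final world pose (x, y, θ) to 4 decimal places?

(-0.2524, 0.5389, 0.4604)

step 1: ξ=(vx,vy,ωz)=(-0.0225, 0.0225, -0.5208), dt=0.5 → body Δ=(-0.0097, 0.0126, -0.2604) → world pose (-0.0097, 0.0126, -0.2604)
step 2: ξ=(vx,vy,ωz)=(0.0825, 0.0375, 0.5208), dt=1.0 → body Δ=(0.0693, 0.0568, 0.5208) → world pose (0.0719, 0.0497, 0.2604)
step 3: ξ=(vx,vy,ωz)=(-0.1800, -0.1500, 0.0833), dt=0.8 → body Δ=(-0.1399, -0.1247, 0.0667) → world pose (-0.0312, -0.1069, 0.3271)
step 4: ξ=(vx,vy,ωz)=(0.0300, 0.2250, 0.0417), dt=2.0 → body Δ=(0.0412, 0.4520, 0.0833) → world pose (-0.1374, 0.3344, 0.4104)
step 5: ξ=(vx,vy,ωz)=(-0.0225, 0.2925, 0.0625), dt=0.8 → body Δ=(-0.0238, 0.2335, 0.0500) → world pose (-0.2524, 0.5389, 0.4604)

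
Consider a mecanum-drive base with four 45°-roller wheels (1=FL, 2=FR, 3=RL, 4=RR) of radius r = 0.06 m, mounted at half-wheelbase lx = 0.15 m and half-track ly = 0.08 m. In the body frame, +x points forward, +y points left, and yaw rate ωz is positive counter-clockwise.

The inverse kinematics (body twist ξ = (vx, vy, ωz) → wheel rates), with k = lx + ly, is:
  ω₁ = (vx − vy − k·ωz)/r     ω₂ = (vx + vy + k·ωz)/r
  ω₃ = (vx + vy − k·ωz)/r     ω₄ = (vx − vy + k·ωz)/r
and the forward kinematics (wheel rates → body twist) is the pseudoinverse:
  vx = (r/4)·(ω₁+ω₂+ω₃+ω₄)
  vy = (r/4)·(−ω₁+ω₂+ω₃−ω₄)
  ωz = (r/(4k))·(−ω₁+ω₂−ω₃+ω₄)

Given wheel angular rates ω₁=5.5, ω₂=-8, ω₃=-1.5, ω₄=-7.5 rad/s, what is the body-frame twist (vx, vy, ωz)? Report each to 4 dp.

(-0.1725, -0.1125, -1.2717)

k = lx + ly = 0.15 + 0.08 = 0.2300
ω₁+ω₂+ω₃+ω₄ = -11.5000  →  vx = (0.06/4)·-11.5000 = -0.1725
−ω₁+ω₂+ω₃−ω₄ = -7.5000  →  vy = (0.06/4)·-7.5000 = -0.1125
−ω₁+ω₂−ω₃+ω₄ = -19.5000  →  ωz = (0.06/0.9200)·-19.5000 = -1.2717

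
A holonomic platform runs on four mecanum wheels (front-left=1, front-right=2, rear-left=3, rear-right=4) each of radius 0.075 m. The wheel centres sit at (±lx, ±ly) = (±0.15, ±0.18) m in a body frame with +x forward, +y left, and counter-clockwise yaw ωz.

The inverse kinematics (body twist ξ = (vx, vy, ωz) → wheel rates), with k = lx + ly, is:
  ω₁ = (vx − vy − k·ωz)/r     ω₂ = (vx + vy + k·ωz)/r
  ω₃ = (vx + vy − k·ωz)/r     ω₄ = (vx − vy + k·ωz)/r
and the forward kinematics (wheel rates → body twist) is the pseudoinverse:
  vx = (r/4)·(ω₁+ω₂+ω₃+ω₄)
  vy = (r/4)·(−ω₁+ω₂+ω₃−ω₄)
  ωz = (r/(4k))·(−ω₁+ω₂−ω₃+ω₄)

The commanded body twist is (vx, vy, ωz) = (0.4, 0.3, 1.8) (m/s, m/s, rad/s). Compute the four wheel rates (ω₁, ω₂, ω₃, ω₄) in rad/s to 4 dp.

(-6.5867, 17.2533, 1.4133, 9.2533)

k = lx + ly = 0.15 + 0.18 = 0.3300;  k·ωz = 0.3300·1.8 = 0.5940
ω₁ (FL) = (vx − vy − k·ωz)/r = -0.4940/0.075 = -6.5867
ω₂ (FR) = (vx + vy + k·ωz)/r = 1.2940/0.075 = 17.2533
ω₃ (RL) = (vx + vy − k·ωz)/r = 0.1060/0.075 = 1.4133
ω₄ (RR) = (vx − vy + k·ωz)/r = 0.6940/0.075 = 9.2533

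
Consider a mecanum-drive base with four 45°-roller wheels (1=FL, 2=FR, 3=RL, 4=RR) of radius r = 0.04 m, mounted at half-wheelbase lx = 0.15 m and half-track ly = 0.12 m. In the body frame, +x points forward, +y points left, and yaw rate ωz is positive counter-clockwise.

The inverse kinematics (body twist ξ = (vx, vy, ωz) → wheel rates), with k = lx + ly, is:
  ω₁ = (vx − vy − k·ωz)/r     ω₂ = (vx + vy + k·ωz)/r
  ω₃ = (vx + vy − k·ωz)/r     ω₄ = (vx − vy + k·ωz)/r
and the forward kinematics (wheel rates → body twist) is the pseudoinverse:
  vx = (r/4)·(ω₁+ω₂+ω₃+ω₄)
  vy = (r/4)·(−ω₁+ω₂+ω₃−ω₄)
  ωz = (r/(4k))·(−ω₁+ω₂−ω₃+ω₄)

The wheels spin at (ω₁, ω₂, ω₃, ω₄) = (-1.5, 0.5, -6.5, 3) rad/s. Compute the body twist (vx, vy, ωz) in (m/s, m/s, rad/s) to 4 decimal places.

k = lx + ly = 0.15 + 0.12 = 0.2700
ω₁+ω₂+ω₃+ω₄ = -4.5000  →  vx = (0.04/4)·-4.5000 = -0.0450
−ω₁+ω₂+ω₃−ω₄ = -7.5000  →  vy = (0.04/4)·-7.5000 = -0.0750
−ω₁+ω₂−ω₃+ω₄ = 11.5000  →  ωz = (0.04/1.0800)·11.5000 = 0.4259

(-0.0450, -0.0750, 0.4259)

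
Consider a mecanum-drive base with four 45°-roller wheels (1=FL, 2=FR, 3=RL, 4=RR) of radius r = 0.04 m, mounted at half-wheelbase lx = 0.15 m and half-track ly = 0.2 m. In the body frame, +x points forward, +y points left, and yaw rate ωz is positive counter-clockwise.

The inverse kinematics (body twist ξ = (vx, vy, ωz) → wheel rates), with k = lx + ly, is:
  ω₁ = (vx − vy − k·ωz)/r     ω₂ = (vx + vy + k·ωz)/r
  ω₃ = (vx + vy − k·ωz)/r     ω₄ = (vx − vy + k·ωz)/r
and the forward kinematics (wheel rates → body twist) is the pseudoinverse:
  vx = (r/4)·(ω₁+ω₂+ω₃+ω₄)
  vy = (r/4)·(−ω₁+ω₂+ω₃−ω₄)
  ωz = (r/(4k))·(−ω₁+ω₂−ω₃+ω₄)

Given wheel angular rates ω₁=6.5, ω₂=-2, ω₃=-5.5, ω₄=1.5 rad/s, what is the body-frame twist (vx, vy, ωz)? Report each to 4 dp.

k = lx + ly = 0.15 + 0.2 = 0.3500
ω₁+ω₂+ω₃+ω₄ = 0.5000  →  vx = (0.04/4)·0.5000 = 0.0050
−ω₁+ω₂+ω₃−ω₄ = -15.5000  →  vy = (0.04/4)·-15.5000 = -0.1550
−ω₁+ω₂−ω₃+ω₄ = -1.5000  →  ωz = (0.04/1.4000)·-1.5000 = -0.0429

(0.0050, -0.1550, -0.0429)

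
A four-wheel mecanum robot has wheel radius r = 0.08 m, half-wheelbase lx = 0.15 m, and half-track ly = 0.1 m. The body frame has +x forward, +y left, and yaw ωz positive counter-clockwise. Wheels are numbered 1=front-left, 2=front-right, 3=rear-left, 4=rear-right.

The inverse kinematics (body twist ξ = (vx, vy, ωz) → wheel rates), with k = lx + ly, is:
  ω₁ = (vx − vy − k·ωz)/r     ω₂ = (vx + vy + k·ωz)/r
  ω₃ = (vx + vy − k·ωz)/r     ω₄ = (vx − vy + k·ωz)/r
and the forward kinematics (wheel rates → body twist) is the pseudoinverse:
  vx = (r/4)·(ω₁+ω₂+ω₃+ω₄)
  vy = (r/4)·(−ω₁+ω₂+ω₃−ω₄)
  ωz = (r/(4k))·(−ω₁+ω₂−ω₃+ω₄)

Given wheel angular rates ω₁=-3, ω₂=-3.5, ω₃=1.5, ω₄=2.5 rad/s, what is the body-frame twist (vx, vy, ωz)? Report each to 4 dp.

k = lx + ly = 0.15 + 0.1 = 0.2500
ω₁+ω₂+ω₃+ω₄ = -2.5000  →  vx = (0.08/4)·-2.5000 = -0.0500
−ω₁+ω₂+ω₃−ω₄ = -1.5000  →  vy = (0.08/4)·-1.5000 = -0.0300
−ω₁+ω₂−ω₃+ω₄ = 0.5000  →  ωz = (0.08/1.0000)·0.5000 = 0.0400

(-0.0500, -0.0300, 0.0400)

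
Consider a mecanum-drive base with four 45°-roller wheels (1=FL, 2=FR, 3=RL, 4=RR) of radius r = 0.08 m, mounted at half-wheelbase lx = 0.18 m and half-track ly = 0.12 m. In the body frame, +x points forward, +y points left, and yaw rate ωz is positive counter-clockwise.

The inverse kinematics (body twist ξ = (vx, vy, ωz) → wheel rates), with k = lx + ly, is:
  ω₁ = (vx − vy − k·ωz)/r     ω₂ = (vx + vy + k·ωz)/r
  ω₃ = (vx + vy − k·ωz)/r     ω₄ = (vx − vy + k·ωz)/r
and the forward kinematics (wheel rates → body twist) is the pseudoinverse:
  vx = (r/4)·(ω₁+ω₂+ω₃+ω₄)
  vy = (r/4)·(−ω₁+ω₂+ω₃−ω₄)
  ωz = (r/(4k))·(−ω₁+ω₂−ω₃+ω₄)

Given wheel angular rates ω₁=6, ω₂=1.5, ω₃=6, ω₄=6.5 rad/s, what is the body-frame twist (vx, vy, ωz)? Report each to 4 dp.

k = lx + ly = 0.18 + 0.12 = 0.3000
ω₁+ω₂+ω₃+ω₄ = 20.0000  →  vx = (0.08/4)·20.0000 = 0.4000
−ω₁+ω₂+ω₃−ω₄ = -5.0000  →  vy = (0.08/4)·-5.0000 = -0.1000
−ω₁+ω₂−ω₃+ω₄ = -4.0000  →  ωz = (0.08/1.2000)·-4.0000 = -0.2667

(0.4000, -0.1000, -0.2667)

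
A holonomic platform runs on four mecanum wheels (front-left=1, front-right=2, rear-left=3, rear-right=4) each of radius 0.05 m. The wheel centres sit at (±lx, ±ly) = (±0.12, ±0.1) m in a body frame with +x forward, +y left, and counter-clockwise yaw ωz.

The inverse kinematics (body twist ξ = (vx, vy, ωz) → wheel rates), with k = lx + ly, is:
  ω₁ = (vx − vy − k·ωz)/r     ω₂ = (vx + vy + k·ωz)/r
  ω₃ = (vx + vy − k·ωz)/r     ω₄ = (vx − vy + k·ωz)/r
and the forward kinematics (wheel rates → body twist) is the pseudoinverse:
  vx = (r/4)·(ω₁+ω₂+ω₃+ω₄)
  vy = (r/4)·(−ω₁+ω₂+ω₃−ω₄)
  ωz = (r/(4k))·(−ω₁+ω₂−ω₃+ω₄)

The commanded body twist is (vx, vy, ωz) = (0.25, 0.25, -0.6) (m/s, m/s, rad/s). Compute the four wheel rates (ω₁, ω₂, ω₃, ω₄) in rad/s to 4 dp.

k = lx + ly = 0.12 + 0.1 = 0.2200;  k·ωz = 0.2200·-0.6 = -0.1320
ω₁ (FL) = (vx − vy − k·ωz)/r = 0.1320/0.05 = 2.6400
ω₂ (FR) = (vx + vy + k·ωz)/r = 0.3680/0.05 = 7.3600
ω₃ (RL) = (vx + vy − k·ωz)/r = 0.6320/0.05 = 12.6400
ω₄ (RR) = (vx − vy + k·ωz)/r = -0.1320/0.05 = -2.6400

(2.6400, 7.3600, 12.6400, -2.6400)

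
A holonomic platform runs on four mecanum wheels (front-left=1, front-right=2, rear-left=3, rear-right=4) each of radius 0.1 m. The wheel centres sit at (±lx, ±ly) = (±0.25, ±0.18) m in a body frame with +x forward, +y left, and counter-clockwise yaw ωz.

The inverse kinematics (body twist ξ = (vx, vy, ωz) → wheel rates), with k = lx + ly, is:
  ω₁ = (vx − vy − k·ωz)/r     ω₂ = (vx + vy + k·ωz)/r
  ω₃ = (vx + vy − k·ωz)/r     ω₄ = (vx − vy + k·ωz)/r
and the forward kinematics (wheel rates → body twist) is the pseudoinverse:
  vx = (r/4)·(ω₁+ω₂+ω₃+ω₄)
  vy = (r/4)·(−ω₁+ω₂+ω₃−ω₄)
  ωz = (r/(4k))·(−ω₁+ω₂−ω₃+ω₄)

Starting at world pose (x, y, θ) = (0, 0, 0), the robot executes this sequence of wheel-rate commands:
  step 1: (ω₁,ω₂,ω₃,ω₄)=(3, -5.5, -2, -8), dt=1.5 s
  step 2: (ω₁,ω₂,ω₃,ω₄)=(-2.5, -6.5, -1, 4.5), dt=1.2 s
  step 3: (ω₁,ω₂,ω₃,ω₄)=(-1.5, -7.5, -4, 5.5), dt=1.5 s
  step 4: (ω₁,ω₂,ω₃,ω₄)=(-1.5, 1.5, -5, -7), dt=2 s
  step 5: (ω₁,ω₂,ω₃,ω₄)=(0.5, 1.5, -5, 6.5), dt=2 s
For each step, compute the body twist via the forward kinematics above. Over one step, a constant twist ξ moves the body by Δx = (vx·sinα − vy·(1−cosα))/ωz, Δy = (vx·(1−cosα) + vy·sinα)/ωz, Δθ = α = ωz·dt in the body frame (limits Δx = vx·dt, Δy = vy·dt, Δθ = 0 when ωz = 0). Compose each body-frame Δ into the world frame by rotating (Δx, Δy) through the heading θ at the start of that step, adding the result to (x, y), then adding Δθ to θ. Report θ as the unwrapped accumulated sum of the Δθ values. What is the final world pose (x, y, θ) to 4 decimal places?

step 1: ξ=(vx,vy,ωz)=(-0.3125, -0.0625, -0.8430), dt=1.5 → body Δ=(-0.4052, 0.1882, -1.2645) → world pose (-0.4052, 0.1882, -1.2645)
step 2: ξ=(vx,vy,ωz)=(-0.1375, -0.2375, 0.0872), dt=1.2 → body Δ=(-0.1498, -0.2931, 0.1047) → world pose (-0.7299, 0.2427, -1.1599)
step 3: ξ=(vx,vy,ωz)=(-0.1875, -0.3875, 0.2035), dt=1.5 → body Δ=(-0.1889, -0.6149, 0.3052) → world pose (-1.3690, 0.1703, -0.8547)
step 4: ξ=(vx,vy,ωz)=(-0.3000, 0.1250, 0.0581), dt=2.0 → body Δ=(-0.6132, 0.2146, 0.1163) → world pose (-1.6096, 0.7737, -0.7384)
step 5: ξ=(vx,vy,ωz)=(0.0875, -0.2625, 0.7267), dt=2.0 → body Δ=(0.4385, -0.2524, 1.4535) → world pose (-1.4552, 0.2918, 0.7151)

(-1.4552, 0.2918, 0.7151)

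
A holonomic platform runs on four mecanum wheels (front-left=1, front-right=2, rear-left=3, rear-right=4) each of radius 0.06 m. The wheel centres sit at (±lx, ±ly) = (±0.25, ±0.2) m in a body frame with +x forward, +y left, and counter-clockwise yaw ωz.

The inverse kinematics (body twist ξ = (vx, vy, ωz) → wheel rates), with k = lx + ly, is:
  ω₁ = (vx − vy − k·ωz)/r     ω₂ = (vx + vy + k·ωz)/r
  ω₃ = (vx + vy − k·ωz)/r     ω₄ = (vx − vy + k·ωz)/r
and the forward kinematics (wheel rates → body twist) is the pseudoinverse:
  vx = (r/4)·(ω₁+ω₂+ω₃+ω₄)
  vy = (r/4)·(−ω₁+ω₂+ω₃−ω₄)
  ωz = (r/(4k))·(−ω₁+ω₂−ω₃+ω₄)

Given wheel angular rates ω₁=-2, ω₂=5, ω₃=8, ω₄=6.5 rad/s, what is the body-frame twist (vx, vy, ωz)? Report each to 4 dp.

k = lx + ly = 0.25 + 0.2 = 0.4500
ω₁+ω₂+ω₃+ω₄ = 17.5000  →  vx = (0.06/4)·17.5000 = 0.2625
−ω₁+ω₂+ω₃−ω₄ = 8.5000  →  vy = (0.06/4)·8.5000 = 0.1275
−ω₁+ω₂−ω₃+ω₄ = 5.5000  →  ωz = (0.06/1.8000)·5.5000 = 0.1833

(0.2625, 0.1275, 0.1833)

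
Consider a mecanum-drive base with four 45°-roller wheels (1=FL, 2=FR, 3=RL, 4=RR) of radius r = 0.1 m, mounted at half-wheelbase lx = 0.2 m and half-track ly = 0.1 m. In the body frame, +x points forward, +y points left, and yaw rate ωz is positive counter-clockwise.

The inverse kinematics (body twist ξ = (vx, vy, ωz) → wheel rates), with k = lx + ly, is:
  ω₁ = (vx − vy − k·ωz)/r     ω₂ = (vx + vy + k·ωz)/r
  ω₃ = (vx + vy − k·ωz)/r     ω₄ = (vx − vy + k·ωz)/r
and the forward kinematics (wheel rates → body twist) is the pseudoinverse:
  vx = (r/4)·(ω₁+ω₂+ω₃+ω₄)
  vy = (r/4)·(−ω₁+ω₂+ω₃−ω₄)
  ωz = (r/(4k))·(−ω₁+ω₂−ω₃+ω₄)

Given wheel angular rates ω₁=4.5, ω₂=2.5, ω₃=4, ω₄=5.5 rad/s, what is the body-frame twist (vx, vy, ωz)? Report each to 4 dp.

k = lx + ly = 0.2 + 0.1 = 0.3000
ω₁+ω₂+ω₃+ω₄ = 16.5000  →  vx = (0.1/4)·16.5000 = 0.4125
−ω₁+ω₂+ω₃−ω₄ = -3.5000  →  vy = (0.1/4)·-3.5000 = -0.0875
−ω₁+ω₂−ω₃+ω₄ = -0.5000  →  ωz = (0.1/1.2000)·-0.5000 = -0.0417

(0.4125, -0.0875, -0.0417)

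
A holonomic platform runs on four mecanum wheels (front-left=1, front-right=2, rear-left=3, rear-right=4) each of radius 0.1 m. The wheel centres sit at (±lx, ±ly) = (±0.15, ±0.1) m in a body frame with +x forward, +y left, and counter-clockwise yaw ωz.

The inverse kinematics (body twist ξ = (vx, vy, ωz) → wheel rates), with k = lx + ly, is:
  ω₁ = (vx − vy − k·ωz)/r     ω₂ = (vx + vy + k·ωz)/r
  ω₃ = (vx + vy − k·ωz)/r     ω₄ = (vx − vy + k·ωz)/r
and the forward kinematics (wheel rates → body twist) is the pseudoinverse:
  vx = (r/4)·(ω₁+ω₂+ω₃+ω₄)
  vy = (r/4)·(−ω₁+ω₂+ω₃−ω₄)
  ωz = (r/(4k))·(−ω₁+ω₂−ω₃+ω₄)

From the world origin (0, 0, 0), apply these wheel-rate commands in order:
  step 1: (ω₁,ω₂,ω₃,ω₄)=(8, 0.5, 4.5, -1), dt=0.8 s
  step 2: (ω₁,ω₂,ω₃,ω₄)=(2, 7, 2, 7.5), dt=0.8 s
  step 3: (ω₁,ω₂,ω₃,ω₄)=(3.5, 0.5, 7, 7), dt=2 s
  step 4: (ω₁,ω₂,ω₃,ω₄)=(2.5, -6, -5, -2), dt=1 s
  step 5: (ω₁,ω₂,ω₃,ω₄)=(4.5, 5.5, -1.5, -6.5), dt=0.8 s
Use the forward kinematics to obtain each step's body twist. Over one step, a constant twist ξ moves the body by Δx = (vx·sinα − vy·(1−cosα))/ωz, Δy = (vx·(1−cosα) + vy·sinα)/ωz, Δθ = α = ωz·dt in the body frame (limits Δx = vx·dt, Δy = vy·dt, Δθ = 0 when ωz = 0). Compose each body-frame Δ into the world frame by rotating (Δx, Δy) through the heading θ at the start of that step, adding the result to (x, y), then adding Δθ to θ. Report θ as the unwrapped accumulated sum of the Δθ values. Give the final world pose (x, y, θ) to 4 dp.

step 1: ξ=(vx,vy,ωz)=(0.3000, -0.0500, -1.3000), dt=0.8 → body Δ=(0.1800, -0.1471, -1.0400) → world pose (0.1800, -0.1471, -1.0400)
step 2: ξ=(vx,vy,ωz)=(0.4625, -0.0125, 1.0500), dt=0.8 → body Δ=(0.3320, 0.1376, 0.8400) → world pose (0.4667, -0.3637, -0.2000)
step 3: ξ=(vx,vy,ωz)=(0.4500, -0.0750, -0.3000), dt=2.0 → body Δ=(0.8033, -0.4032, -0.6000) → world pose (1.1739, -0.9184, -0.8000)
step 4: ξ=(vx,vy,ωz)=(-0.2625, -0.2875, -0.5500), dt=1.0 → body Δ=(-0.3266, -0.2028, -0.5500) → world pose (0.8009, -0.8255, -1.3500)
step 5: ξ=(vx,vy,ωz)=(0.0500, 0.1500, -0.4000), dt=0.8 → body Δ=(0.0584, 0.1116, -0.3200) → world pose (0.9226, -0.8580, -1.6700)

(0.9226, -0.8580, -1.6700)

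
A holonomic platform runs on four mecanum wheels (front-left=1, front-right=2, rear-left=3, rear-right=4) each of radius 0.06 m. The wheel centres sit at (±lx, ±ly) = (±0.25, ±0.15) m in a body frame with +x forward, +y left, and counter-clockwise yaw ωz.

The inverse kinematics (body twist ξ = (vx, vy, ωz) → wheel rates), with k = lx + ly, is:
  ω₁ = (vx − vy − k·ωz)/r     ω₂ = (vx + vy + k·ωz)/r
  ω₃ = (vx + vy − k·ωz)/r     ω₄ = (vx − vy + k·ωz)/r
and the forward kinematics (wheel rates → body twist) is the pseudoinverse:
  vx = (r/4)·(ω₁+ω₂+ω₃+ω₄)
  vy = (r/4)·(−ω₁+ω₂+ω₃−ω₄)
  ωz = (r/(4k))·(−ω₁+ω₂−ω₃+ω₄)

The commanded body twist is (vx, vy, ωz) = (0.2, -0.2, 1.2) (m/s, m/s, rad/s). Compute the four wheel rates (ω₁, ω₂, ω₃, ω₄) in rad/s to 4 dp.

k = lx + ly = 0.25 + 0.15 = 0.4000;  k·ωz = 0.4000·1.2 = 0.4800
ω₁ (FL) = (vx − vy − k·ωz)/r = -0.0800/0.06 = -1.3333
ω₂ (FR) = (vx + vy + k·ωz)/r = 0.4800/0.06 = 8.0000
ω₃ (RL) = (vx + vy − k·ωz)/r = -0.4800/0.06 = -8.0000
ω₄ (RR) = (vx − vy + k·ωz)/r = 0.8800/0.06 = 14.6667

(-1.3333, 8.0000, -8.0000, 14.6667)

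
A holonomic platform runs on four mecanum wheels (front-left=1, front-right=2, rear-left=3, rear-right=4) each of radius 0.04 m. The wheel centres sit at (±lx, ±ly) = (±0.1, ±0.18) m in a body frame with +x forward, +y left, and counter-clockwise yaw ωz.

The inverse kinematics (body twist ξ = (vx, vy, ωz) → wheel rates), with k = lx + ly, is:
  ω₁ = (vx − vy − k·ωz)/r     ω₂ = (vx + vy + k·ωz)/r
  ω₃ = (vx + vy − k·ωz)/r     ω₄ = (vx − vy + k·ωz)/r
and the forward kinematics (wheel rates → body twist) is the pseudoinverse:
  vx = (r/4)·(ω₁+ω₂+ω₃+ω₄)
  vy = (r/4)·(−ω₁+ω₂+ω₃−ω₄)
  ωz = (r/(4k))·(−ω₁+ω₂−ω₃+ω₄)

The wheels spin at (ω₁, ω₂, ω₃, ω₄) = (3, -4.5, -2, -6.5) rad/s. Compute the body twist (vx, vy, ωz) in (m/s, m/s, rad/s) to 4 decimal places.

k = lx + ly = 0.1 + 0.18 = 0.2800
ω₁+ω₂+ω₃+ω₄ = -10.0000  →  vx = (0.04/4)·-10.0000 = -0.1000
−ω₁+ω₂+ω₃−ω₄ = -3.0000  →  vy = (0.04/4)·-3.0000 = -0.0300
−ω₁+ω₂−ω₃+ω₄ = -12.0000  →  ωz = (0.04/1.1200)·-12.0000 = -0.4286

(-0.1000, -0.0300, -0.4286)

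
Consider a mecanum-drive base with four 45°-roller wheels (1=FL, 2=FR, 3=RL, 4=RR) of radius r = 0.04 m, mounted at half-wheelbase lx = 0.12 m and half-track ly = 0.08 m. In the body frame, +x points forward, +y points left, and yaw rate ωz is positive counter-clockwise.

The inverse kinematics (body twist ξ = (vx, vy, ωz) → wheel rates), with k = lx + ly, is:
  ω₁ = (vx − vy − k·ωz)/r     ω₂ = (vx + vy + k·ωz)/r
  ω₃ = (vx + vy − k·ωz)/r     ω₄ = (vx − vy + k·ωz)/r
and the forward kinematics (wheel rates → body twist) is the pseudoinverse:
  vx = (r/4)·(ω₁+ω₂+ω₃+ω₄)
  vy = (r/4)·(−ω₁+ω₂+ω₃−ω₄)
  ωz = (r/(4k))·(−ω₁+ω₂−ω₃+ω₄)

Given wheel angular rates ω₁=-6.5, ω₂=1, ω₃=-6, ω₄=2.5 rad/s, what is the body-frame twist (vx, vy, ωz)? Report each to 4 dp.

k = lx + ly = 0.12 + 0.08 = 0.2000
ω₁+ω₂+ω₃+ω₄ = -9.0000  →  vx = (0.04/4)·-9.0000 = -0.0900
−ω₁+ω₂+ω₃−ω₄ = -1.0000  →  vy = (0.04/4)·-1.0000 = -0.0100
−ω₁+ω₂−ω₃+ω₄ = 16.0000  →  ωz = (0.04/0.8000)·16.0000 = 0.8000

(-0.0900, -0.0100, 0.8000)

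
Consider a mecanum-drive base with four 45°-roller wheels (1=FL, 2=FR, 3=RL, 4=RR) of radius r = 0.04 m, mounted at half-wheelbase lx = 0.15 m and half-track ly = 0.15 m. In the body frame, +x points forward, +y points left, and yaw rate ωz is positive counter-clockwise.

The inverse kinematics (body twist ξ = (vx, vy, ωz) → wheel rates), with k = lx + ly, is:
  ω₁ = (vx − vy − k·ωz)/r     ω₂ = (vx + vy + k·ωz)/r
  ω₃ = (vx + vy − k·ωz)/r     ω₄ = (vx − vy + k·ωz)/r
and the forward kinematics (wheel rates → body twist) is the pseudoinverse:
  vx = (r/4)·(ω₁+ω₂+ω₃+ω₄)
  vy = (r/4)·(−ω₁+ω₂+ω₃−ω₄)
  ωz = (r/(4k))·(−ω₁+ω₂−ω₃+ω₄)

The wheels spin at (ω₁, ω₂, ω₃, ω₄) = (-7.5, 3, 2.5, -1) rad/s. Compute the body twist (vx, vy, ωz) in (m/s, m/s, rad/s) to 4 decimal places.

(-0.0300, 0.1400, 0.2333)

k = lx + ly = 0.15 + 0.15 = 0.3000
ω₁+ω₂+ω₃+ω₄ = -3.0000  →  vx = (0.04/4)·-3.0000 = -0.0300
−ω₁+ω₂+ω₃−ω₄ = 14.0000  →  vy = (0.04/4)·14.0000 = 0.1400
−ω₁+ω₂−ω₃+ω₄ = 7.0000  →  ωz = (0.04/1.2000)·7.0000 = 0.2333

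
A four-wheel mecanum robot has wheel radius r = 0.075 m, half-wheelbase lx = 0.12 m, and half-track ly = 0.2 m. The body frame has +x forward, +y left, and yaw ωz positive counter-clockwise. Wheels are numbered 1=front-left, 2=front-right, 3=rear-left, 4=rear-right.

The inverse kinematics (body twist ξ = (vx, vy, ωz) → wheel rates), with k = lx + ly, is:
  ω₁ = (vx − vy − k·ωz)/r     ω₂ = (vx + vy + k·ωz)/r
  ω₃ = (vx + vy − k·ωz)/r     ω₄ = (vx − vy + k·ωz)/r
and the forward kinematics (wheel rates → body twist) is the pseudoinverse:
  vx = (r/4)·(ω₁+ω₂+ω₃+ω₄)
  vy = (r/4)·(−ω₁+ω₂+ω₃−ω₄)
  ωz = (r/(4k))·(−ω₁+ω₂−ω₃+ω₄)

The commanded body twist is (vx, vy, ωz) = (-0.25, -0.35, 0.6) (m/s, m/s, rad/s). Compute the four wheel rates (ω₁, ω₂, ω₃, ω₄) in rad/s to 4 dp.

(-1.2267, -5.4400, -10.5600, 3.8933)

k = lx + ly = 0.12 + 0.2 = 0.3200;  k·ωz = 0.3200·0.6 = 0.1920
ω₁ (FL) = (vx − vy − k·ωz)/r = -0.0920/0.075 = -1.2267
ω₂ (FR) = (vx + vy + k·ωz)/r = -0.4080/0.075 = -5.4400
ω₃ (RL) = (vx + vy − k·ωz)/r = -0.7920/0.075 = -10.5600
ω₄ (RR) = (vx − vy + k·ωz)/r = 0.2920/0.075 = 3.8933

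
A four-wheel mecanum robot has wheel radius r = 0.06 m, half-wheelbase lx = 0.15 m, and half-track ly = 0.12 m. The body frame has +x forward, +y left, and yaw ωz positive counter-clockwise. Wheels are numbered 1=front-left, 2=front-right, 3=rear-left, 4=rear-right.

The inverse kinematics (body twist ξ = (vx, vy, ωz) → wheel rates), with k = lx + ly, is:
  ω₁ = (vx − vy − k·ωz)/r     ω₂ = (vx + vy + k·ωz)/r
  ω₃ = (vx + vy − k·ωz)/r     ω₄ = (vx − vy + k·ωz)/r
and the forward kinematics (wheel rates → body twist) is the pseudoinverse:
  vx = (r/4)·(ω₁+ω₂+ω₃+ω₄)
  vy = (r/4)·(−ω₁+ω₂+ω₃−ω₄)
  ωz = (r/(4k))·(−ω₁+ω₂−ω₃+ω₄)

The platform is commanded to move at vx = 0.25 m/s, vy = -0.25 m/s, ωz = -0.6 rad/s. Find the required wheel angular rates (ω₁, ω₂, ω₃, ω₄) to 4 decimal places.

k = lx + ly = 0.15 + 0.12 = 0.2700;  k·ωz = 0.2700·-0.6 = -0.1620
ω₁ (FL) = (vx − vy − k·ωz)/r = 0.6620/0.06 = 11.0333
ω₂ (FR) = (vx + vy + k·ωz)/r = -0.1620/0.06 = -2.7000
ω₃ (RL) = (vx + vy − k·ωz)/r = 0.1620/0.06 = 2.7000
ω₄ (RR) = (vx − vy + k·ωz)/r = 0.3380/0.06 = 5.6333

(11.0333, -2.7000, 2.7000, 5.6333)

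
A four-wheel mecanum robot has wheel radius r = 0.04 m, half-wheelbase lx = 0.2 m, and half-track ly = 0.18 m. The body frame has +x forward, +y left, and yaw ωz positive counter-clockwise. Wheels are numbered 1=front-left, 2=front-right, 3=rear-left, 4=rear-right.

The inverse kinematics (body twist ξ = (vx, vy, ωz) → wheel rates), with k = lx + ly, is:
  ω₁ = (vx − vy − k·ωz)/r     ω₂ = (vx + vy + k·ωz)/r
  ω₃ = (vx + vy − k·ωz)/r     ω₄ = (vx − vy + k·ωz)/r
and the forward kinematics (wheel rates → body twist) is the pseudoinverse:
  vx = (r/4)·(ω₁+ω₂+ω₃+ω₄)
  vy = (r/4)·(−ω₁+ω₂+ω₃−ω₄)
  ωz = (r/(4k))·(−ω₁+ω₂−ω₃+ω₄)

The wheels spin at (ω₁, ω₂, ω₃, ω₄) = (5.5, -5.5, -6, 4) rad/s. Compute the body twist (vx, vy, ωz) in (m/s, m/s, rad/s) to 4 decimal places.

k = lx + ly = 0.2 + 0.18 = 0.3800
ω₁+ω₂+ω₃+ω₄ = -2.0000  →  vx = (0.04/4)·-2.0000 = -0.0200
−ω₁+ω₂+ω₃−ω₄ = -21.0000  →  vy = (0.04/4)·-21.0000 = -0.2100
−ω₁+ω₂−ω₃+ω₄ = -1.0000  →  ωz = (0.04/1.5200)·-1.0000 = -0.0263

(-0.0200, -0.2100, -0.0263)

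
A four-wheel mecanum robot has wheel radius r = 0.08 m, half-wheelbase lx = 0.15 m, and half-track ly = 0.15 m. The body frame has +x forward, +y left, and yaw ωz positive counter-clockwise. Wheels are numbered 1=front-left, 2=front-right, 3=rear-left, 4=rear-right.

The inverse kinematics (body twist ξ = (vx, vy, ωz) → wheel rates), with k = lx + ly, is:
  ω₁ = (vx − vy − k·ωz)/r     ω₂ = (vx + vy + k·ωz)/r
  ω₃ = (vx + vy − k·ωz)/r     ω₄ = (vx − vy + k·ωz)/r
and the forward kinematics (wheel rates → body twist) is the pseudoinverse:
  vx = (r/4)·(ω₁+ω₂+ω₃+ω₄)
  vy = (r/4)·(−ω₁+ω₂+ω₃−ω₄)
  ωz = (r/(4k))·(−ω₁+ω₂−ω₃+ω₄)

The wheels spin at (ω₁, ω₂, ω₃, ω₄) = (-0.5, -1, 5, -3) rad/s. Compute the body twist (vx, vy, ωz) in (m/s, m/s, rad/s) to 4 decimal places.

k = lx + ly = 0.15 + 0.15 = 0.3000
ω₁+ω₂+ω₃+ω₄ = 0.5000  →  vx = (0.08/4)·0.5000 = 0.0100
−ω₁+ω₂+ω₃−ω₄ = 7.5000  →  vy = (0.08/4)·7.5000 = 0.1500
−ω₁+ω₂−ω₃+ω₄ = -8.5000  →  ωz = (0.08/1.2000)·-8.5000 = -0.5667

(0.0100, 0.1500, -0.5667)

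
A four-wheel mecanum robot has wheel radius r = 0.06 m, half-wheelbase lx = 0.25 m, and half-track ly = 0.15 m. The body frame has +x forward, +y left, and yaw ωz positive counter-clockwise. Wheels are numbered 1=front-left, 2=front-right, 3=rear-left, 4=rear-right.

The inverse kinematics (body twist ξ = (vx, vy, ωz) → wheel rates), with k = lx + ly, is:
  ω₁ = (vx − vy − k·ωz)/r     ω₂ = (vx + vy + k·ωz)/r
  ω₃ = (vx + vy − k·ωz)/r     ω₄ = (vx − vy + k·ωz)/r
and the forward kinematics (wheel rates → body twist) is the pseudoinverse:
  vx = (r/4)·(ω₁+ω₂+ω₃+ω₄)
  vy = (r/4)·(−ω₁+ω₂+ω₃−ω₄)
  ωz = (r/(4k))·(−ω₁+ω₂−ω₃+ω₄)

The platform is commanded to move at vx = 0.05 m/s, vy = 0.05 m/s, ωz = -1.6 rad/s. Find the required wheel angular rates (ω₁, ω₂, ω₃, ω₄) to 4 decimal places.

k = lx + ly = 0.25 + 0.15 = 0.4000;  k·ωz = 0.4000·-1.6 = -0.6400
ω₁ (FL) = (vx − vy − k·ωz)/r = 0.6400/0.06 = 10.6667
ω₂ (FR) = (vx + vy + k·ωz)/r = -0.5400/0.06 = -9.0000
ω₃ (RL) = (vx + vy − k·ωz)/r = 0.7400/0.06 = 12.3333
ω₄ (RR) = (vx − vy + k·ωz)/r = -0.6400/0.06 = -10.6667

(10.6667, -9.0000, 12.3333, -10.6667)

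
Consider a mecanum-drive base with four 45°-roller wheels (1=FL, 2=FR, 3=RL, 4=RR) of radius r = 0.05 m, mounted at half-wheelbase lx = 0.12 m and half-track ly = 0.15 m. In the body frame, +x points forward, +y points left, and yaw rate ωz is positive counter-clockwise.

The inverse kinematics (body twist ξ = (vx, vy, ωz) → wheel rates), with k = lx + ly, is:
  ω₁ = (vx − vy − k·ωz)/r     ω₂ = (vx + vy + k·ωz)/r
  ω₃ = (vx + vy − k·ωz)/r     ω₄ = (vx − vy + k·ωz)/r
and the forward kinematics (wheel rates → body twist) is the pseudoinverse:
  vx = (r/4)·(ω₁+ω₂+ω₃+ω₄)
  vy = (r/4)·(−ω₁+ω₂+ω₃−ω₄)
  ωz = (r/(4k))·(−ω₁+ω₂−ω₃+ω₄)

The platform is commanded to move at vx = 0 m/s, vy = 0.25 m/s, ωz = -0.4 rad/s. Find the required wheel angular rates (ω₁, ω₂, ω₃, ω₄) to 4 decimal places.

k = lx + ly = 0.12 + 0.15 = 0.2700;  k·ωz = 0.2700·-0.4 = -0.1080
ω₁ (FL) = (vx − vy − k·ωz)/r = -0.1420/0.05 = -2.8400
ω₂ (FR) = (vx + vy + k·ωz)/r = 0.1420/0.05 = 2.8400
ω₃ (RL) = (vx + vy − k·ωz)/r = 0.3580/0.05 = 7.1600
ω₄ (RR) = (vx − vy + k·ωz)/r = -0.3580/0.05 = -7.1600

(-2.8400, 2.8400, 7.1600, -7.1600)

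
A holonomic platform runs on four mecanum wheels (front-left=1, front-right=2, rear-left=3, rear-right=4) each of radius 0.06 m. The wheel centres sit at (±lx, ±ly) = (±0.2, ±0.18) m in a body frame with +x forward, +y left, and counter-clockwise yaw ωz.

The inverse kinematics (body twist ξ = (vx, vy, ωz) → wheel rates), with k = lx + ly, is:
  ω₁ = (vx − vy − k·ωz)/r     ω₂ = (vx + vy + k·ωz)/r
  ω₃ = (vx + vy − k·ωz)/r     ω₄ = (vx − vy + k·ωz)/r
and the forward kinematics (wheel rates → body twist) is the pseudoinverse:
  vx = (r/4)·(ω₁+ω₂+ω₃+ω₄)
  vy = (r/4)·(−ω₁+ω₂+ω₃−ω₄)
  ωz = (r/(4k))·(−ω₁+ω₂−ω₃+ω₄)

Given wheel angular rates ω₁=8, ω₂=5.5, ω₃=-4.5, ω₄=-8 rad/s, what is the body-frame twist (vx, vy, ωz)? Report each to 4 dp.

(0.0150, 0.0150, -0.2368)

k = lx + ly = 0.2 + 0.18 = 0.3800
ω₁+ω₂+ω₃+ω₄ = 1.0000  →  vx = (0.06/4)·1.0000 = 0.0150
−ω₁+ω₂+ω₃−ω₄ = 1.0000  →  vy = (0.06/4)·1.0000 = 0.0150
−ω₁+ω₂−ω₃+ω₄ = -6.0000  →  ωz = (0.06/1.5200)·-6.0000 = -0.2368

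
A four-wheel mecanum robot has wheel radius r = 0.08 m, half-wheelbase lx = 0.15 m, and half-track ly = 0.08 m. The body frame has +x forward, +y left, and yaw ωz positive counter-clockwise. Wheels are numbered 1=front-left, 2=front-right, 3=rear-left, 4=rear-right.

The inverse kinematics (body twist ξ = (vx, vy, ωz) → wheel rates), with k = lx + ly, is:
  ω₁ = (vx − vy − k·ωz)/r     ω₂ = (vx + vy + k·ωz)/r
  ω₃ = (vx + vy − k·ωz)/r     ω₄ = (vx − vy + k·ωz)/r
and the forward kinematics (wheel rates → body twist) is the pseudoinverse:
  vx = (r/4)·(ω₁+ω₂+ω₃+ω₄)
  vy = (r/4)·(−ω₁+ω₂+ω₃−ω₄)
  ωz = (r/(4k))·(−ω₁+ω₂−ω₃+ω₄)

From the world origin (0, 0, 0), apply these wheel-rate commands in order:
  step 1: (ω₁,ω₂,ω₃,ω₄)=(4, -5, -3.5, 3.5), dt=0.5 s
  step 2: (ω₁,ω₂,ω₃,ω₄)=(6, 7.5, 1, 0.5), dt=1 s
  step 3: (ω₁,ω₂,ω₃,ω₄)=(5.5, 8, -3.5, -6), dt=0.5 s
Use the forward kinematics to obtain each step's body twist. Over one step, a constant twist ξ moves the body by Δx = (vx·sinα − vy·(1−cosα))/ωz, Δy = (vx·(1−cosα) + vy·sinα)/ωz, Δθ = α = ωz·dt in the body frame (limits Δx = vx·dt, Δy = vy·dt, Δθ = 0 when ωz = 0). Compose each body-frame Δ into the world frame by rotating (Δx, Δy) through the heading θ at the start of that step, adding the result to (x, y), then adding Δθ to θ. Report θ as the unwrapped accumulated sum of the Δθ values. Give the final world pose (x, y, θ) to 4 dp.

(0.3244, -0.0824, 0.0000)

step 1: ξ=(vx,vy,ωz)=(-0.0200, -0.3200, -0.1739), dt=0.5 → body Δ=(-0.0169, -0.1594, -0.0870) → world pose (-0.0169, -0.1594, -0.0870)
step 2: ξ=(vx,vy,ωz)=(0.3000, 0.0400, 0.0870), dt=1.0 → body Δ=(0.2979, 0.0530, 0.0870) → world pose (0.2844, -0.1324, 0.0000)
step 3: ξ=(vx,vy,ωz)=(0.0800, 0.1000, 0.0000), dt=0.5 → body Δ=(0.0400, 0.0500, 0.0000) → world pose (0.3244, -0.0824, 0.0000)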